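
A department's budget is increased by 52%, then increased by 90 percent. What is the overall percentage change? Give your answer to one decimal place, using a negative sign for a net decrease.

A 52% increase multiplies by 1.52.
Then a 90% increase: 1.52 × 1.9 = 2.888.
Overall factor 2.888, i.e. 188.8%.

188.8%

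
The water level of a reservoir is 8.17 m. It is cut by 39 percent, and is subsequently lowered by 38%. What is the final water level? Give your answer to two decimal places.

3.09 m

After the 39% decrease: 8.17 × 0.61 = 4.9837.
38% decrease: 4.9837 × 0.62 = 3.089894 ≈ 3.09.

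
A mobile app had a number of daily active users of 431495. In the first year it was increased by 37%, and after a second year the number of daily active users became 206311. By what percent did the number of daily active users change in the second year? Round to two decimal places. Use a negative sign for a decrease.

-65.10%

After the first year: 431495 × 1.37 = 591148.15.
Second-year multiplier: 206311 ÷ 591148.15 ≈ 0.349001.
That is a change of -65.10%.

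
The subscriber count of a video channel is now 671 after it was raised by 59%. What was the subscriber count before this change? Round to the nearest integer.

422

The overall multiplier applied was 1.59.
So the original subscriber count was 671 ÷ 1.59 ≈ 422.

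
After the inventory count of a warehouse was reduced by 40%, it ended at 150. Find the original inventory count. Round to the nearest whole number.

The overall multiplier applied was 0.6.
So the original inventory count was 150 ÷ 0.6 = 250.

250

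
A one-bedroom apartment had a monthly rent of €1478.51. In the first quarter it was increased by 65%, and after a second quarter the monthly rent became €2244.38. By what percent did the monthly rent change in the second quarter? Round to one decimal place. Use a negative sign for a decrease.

-8.0%

After the first quarter: €1478.51 × 1.65 = €2439.5415.
Second-quarter multiplier: €2244.38 ÷ €2439.5415 ≈ 0.92.
That is a change of -8.0%.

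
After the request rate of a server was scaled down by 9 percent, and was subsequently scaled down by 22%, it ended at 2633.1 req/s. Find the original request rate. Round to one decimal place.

Undoing the 22% decrease: 2633.1 ÷ 0.78 ≈ 3375.769231.
Undoing the 9% decrease: 3375.769231 ÷ 0.91 ≈ 3709.6 req/s.

3709.6 req/s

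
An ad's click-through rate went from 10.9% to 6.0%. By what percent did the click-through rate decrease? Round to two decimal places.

44.95%

The change is 6.0 − 10.9 = -4.9 percentage points.
Relative to the original 10.9%, that is -4.9 ÷ 10.9 ≈ -44.95%.
So the click-through rate fell by 44.95%.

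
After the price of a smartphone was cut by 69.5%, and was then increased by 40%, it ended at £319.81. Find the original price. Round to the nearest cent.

Undoing the 40% increase: £319.81 ÷ 1.4 ≈ £228.435714.
Undoing the 69.5% decrease: £228.435714 ÷ 0.305 ≈ £748.97.

£748.97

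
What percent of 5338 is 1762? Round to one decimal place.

33.0%

1762 ÷ 5338 ≈ 33.0%.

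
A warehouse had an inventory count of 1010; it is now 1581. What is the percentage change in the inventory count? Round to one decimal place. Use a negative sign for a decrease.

Change: 1581 − 1010 = 571.
Relative to the original: 571 ÷ 1010 ≈ 56.5%.

56.5%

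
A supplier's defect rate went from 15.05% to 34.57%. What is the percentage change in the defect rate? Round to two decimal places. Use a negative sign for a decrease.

129.70%

The change is 34.57 − 15.05 = 19.52 percentage points.
Relative to the original 15.05%, that is 19.52 ÷ 15.05 ≈ 129.70%.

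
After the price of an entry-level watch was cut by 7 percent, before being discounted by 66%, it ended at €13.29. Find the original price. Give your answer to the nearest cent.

The overall multiplier applied was 0.93 × 0.34 = 0.3162.
So the original price was €13.29 ÷ 0.3162 ≈ €42.03.

€42.03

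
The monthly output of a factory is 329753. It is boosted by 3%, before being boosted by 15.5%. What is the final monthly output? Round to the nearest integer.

392291

Each change multiplies by a factor: 1.03 × 1.155 = 1.18965.
329753 × 1.18965 = 392290.65645 ≈ 392291.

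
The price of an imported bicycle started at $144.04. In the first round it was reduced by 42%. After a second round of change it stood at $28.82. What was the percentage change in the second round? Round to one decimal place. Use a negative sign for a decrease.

-65.5%

After the first round: $144.04 × 0.58 = $83.5432.
Second-round multiplier: $28.82 ÷ $83.5432 ≈ 0.34497.
That is a change of -65.5%.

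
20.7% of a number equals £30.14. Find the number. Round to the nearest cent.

£145.60

£30.14 ÷ 0.207 ≈ £145.60.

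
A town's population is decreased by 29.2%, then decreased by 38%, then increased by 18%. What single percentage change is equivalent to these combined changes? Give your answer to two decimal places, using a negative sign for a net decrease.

The combined multiplier is 0.708 × 0.62 × 1.18 = 0.5179728.
That corresponds to a decrease of 48.20%.

-48.20%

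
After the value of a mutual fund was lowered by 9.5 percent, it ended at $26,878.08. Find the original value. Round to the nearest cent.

The overall multiplier applied was 0.905.
So the original value was $26,878.08 ÷ 0.905 ≈ $29,699.54.

$29,699.54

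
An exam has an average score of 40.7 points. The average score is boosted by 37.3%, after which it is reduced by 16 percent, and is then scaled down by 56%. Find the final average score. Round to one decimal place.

20.7 points

Each change multiplies by a factor: 1.373 × 0.84 × 0.44 = 0.5074608.
40.7 × 0.5074608 = 20.65365456 ≈ 20.7.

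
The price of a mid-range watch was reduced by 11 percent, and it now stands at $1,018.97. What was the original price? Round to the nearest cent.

$1,144.91

The overall multiplier applied was 0.89.
So the original price was $1,018.97 ÷ 0.89 ≈ $1,144.91.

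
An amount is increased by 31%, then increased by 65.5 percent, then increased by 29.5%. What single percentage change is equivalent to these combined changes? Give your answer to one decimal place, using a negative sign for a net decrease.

The combined multiplier is 1.31 × 1.655 × 1.295 = 2.80762475.
That corresponds to an increase of 180.8%.

180.8%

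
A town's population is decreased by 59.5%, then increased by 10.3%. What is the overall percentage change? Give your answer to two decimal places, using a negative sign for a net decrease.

A 59.5% decrease multiplies by 0.405.
Then a 10.3% increase: 0.405 × 1.103 = 0.446715.
Overall factor 0.446715, i.e. -55.33%.

-55.33%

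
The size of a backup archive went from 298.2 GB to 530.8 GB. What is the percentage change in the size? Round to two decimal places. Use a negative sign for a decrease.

78.00%

Change: 530.8 − 298.2 = 232.6.
Relative to the original: 232.6 ÷ 298.2 ≈ 78.00%.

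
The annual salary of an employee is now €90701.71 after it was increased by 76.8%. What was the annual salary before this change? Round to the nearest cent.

The overall multiplier applied was 1.768.
So the original annual salary was €90701.71 ÷ 1.768 ≈ €51301.87.

€51301.87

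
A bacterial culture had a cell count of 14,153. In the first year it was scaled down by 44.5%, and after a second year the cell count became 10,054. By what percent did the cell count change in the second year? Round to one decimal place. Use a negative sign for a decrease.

28.0%

After the first year: 14,153 × 0.555 = 7854.915.
Second-year multiplier: 10,054 ÷ 7854.915 ≈ 1.27996.
That is a change of 28.0%.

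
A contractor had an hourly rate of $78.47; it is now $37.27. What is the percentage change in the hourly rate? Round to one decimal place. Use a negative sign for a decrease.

-52.5%

Change: $37.27 − $78.47 = -$41.20.
Relative to the original: -$41.20 ÷ $78.47 ≈ -52.5%.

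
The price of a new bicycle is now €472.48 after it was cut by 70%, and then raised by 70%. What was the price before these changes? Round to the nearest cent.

€926.43

Undoing the 70% increase: €472.48 ÷ 1.7 ≈ €277.929412.
Undoing the 70% decrease: €277.929412 ÷ 0.3 ≈ €926.43.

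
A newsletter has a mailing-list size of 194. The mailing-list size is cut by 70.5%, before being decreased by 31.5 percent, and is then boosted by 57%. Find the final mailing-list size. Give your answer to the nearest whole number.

70.5% decrease: 194 × 0.295 = 57.23.
Apply the 31.5% decrease: 57.23 × 0.685 = 39.20255.
Apply the 57% increase: 39.20255 × 1.57 = 61.5480035 ≈ 62.

62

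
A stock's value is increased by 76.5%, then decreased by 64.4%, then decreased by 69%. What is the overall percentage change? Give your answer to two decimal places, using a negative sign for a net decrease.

The combined multiplier is 1.765 × 0.356 × 0.31 = 0.1947854.
That corresponds to a decrease of 80.52%.

-80.52%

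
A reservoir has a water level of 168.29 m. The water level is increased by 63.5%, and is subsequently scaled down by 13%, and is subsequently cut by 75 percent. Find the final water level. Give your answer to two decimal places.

59.85 m

Each change multiplies by a factor: 1.635 × 0.87 × 0.25 = 0.3556125.
168.29 × 0.3556125 = 59.846027625 ≈ 59.85.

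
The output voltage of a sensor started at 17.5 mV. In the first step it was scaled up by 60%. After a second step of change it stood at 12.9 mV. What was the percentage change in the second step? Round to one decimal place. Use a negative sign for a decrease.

-53.9%

After the first step: 17.5 × 1.6 = 28.
Second-step multiplier: 12.9 ÷ 28 ≈ 0.46071.
That is a change of -53.9%.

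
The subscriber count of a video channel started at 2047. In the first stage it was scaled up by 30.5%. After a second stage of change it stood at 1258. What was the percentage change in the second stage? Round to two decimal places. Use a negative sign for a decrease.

After the first stage: 2047 × 1.305 = 2671.335.
Second-stage multiplier: 1258 ÷ 2671.335 ≈ 0.470926.
That is a change of -52.91%.

-52.91%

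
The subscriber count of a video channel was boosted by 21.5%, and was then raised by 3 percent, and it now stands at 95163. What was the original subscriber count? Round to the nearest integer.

76042

Undoing the 3% increase: 95163 ÷ 1.03 ≈ 92391.262136.
Undoing the 21.5% increase: 92391.262136 ÷ 1.215 ≈ 76042.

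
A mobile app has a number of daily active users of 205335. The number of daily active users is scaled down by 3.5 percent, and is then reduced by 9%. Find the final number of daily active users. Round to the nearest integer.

180315

After the 3.5% decrease: 205335 × 0.965 = 198148.275.
Apply the 9% decrease: 198148.275 × 0.91 = 180314.93025 ≈ 180315.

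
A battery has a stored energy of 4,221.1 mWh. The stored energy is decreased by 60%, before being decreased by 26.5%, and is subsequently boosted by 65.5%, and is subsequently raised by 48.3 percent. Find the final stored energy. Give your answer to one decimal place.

3,045.9 mWh

Apply the 60% decrease: 4,221.1 × 0.4 = 1688.44.
After the 26.5% decrease: 1688.44 × 0.735 = 1241.0034.
Apply the 65.5% increase: 1241.0034 × 1.655 = 2053.860627.
After the 48.3% increase: 2053.860627 × 1.483 = 3045.875309841 ≈ 3,045.9.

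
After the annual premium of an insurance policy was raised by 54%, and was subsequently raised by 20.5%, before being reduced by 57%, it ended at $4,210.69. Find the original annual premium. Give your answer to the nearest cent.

The overall multiplier applied was 1.54 × 1.205 × 0.43 = 0.797951.
So the original annual premium was $4,210.69 ÷ 0.797951 ≈ $5,276.88.

$5,276.88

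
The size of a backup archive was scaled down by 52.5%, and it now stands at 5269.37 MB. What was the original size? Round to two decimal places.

11093.41 MB

The overall multiplier applied was 0.475.
So the original size was 5269.37 ÷ 0.475 ≈ 11093.41 MB.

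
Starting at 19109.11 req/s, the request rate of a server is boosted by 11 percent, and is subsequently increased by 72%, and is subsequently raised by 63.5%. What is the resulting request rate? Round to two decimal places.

Apply the 11% increase: 19109.11 × 1.11 = 21211.1121.
After the 72% increase: 21211.1121 × 1.72 = 36483.112812.
After the 63.5% increase: 36483.112812 × 1.635 = 59649.88944762 ≈ 59649.89.

59649.89 req/s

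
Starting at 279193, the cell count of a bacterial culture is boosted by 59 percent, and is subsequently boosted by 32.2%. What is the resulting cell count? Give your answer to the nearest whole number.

Each change multiplies by a factor: 1.59 × 1.322 = 2.10198.
279193 × 2.10198 = 586858.10214 ≈ 586858.

586858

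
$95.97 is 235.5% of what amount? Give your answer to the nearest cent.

$95.97 ÷ 2.355 ≈ $40.75.

$40.75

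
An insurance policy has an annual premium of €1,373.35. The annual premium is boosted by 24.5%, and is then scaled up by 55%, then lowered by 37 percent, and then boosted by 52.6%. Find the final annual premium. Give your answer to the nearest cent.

€2,547.87

After the 24.5% increase: €1,373.35 × 1.245 = €1709.82075.
After the 55% increase: €1709.82075 × 1.55 = €2650.2221625.
37% decrease: €2650.2221625 × 0.63 = €1669.639962375.
After the 52.6% increase: €1669.639962375 × 1.526 = €2547.87058258425 ≈ €2,547.87.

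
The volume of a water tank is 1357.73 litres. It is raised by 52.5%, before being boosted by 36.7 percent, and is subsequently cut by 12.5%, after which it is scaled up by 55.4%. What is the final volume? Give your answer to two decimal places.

Each change multiplies by a factor: 1.525 × 1.367 × 0.875 × 1.554 = 2.83463683125.
1357.73 × 2.83463683125 = 3848.6714648930625 ≈ 3848.67.

3848.67 litres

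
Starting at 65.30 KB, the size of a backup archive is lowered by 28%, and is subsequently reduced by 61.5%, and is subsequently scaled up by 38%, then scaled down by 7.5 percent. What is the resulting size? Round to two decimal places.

23.11 KB

After the 28% decrease: 65.30 × 0.72 = 47.016.
After the 61.5% decrease: 47.016 × 0.385 = 18.10116.
After the 38% increase: 18.10116 × 1.38 = 24.9796008.
After the 7.5% decrease: 24.9796008 × 0.925 = 23.10613074 ≈ 23.11.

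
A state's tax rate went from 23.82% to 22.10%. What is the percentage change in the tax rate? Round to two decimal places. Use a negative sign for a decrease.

The change is 22.10 − 23.82 = -1.72 percentage points.
Relative to the original 23.82%, that is -1.72 ÷ 23.82 ≈ -7.22%.

-7.22%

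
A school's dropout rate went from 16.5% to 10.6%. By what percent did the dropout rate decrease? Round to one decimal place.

35.8%

The change is 10.6 − 16.5 = -5.9 percentage points.
Relative to the original 16.5%, that is -5.9 ÷ 16.5 ≈ -35.8%.
So the dropout rate fell by 35.8%.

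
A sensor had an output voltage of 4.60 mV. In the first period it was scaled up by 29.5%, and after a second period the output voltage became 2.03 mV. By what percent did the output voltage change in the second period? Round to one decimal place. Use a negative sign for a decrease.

After the first period: 4.60 × 1.295 = 5.957.
Second-period multiplier: 2.03 ÷ 5.957 ≈ 0.34078.
That is a change of -65.9%.

-65.9%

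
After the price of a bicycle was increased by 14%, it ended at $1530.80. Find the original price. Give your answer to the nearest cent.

The overall multiplier applied was 1.14.
So the original price was $1530.80 ÷ 1.14 ≈ $1342.81.

$1342.81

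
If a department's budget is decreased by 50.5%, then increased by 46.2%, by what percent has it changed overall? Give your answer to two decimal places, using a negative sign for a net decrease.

-27.63%

A 50.5% decrease multiplies by 0.495.
Then a 46.2% increase: 0.495 × 1.462 = 0.72369.
Overall factor 0.72369, i.e. -27.63%.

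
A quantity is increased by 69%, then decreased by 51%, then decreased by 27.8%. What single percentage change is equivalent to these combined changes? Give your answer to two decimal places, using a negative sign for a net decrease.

-40.21%

The combined multiplier is 1.69 × 0.49 × 0.722 = 0.5978882.
That corresponds to a decrease of 40.21%.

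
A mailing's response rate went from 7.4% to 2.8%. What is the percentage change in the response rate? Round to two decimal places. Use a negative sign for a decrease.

-62.16%

The change is 2.8 − 7.4 = -4.6 percentage points.
Relative to the original 7.4%, that is -4.6 ÷ 7.4 ≈ -62.16%.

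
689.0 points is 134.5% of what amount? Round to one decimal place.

689.0 points ÷ 1.345 ≈ 512.3 points.

512.3 points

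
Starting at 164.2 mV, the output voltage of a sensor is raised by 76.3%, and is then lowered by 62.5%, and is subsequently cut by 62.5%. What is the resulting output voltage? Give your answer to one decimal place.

Each change multiplies by a factor: 1.763 × 0.375 × 0.375 = 0.247921875.
164.2 × 0.247921875 = 40.708771875 ≈ 40.7.

40.7 mV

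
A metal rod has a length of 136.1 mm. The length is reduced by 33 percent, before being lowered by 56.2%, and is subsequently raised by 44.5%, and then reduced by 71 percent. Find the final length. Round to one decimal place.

16.7 mm

After the 33% decrease: 136.1 × 0.67 = 91.187.
56.2% decrease: 91.187 × 0.438 = 39.939906.
44.5% increase: 39.939906 × 1.445 = 57.71316417.
71% decrease: 57.71316417 × 0.29 = 16.7368176093 ≈ 16.7.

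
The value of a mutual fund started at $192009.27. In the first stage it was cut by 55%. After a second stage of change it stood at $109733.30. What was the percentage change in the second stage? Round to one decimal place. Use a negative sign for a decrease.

After the first stage: $192009.27 × 0.45 = $86404.1715.
Second-stage multiplier: $109733.30 ÷ $86404.1715 ≈ 1.27.
That is a change of 27.0%.

27.0%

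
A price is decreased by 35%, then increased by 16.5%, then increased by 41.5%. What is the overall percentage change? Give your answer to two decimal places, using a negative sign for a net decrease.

A 35% decrease multiplies by 0.65.
Then a 16.5% increase: 0.65 × 1.165 = 0.75725.
Then a 41.5% increase: 0.75725 × 1.415 = 1.07150875.
Overall factor 1.07150875, i.e. 7.15%.

7.15%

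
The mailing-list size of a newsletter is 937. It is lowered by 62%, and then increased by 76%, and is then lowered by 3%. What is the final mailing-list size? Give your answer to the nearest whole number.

Each change multiplies by a factor: 0.38 × 1.76 × 0.97 = 0.648736.
937 × 0.648736 = 607.865632 ≈ 608.

608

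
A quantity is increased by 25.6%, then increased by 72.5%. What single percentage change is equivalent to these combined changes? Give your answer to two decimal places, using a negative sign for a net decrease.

The combined multiplier is 1.256 × 1.725 = 2.1666.
That corresponds to an increase of 116.66%.

116.66%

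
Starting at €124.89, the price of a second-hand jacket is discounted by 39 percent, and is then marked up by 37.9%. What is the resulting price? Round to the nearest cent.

Each change multiplies by a factor: 0.61 × 1.379 = 0.84119.
€124.89 × 0.84119 = €105.0562191 ≈ €105.06.

€105.06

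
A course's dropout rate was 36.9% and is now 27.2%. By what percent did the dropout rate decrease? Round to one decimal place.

26.3%

The change is 27.2 − 36.9 = -9.7 percentage points.
Relative to the original 36.9%, that is -9.7 ÷ 36.9 ≈ -26.3%.
So the dropout rate fell by 26.3%.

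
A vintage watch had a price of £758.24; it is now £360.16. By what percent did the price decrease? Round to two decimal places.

52.50%

Change: £360.16 − £758.24 = -£398.08.
Relative to the original: -£398.08 ÷ £758.24 ≈ -52.50%.
So the price decreased by 52.50%.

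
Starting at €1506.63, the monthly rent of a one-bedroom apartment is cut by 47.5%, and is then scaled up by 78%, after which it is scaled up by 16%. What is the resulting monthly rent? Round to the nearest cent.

€1633.22

Each change multiplies by a factor: 0.525 × 1.78 × 1.16 = 1.08402.
€1506.63 × 1.08402 = €1633.2170526 ≈ €1633.22.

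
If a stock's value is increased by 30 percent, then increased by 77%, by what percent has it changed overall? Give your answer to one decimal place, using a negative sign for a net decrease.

130.1%

The combined multiplier is 1.3 × 1.77 = 2.301.
That corresponds to an increase of 130.1%.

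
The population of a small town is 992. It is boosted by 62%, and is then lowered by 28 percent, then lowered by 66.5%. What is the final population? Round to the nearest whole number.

388

Each change multiplies by a factor: 1.62 × 0.72 × 0.335 = 0.390744.
992 × 0.390744 = 387.618048 ≈ 388.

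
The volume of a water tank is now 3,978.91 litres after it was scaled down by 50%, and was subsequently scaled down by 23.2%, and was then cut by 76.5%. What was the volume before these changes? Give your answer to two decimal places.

Undoing the 76.5% decrease: 3,978.91 ÷ 0.235 ≈ 16931.531915.
Undoing the 23.2% decrease: 16931.531915 ÷ 0.768 ≈ 22046.265514.
Undoing the 50% decrease: 22046.265514 ÷ 0.5 ≈ 44,092.53 litres.

44,092.53 litres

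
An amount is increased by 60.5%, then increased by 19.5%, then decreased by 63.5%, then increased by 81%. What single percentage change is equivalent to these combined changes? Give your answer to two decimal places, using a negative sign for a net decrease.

The combined multiplier is 1.605 × 1.195 × 0.365 × 1.81 = 1.26711018375.
That corresponds to an increase of 26.71%.

26.71%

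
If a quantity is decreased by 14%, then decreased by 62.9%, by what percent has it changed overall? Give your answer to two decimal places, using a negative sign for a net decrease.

A 14% decrease multiplies by 0.86.
Then a 62.9% decrease: 0.86 × 0.371 = 0.31906.
Overall factor 0.31906, i.e. -68.09%.

-68.09%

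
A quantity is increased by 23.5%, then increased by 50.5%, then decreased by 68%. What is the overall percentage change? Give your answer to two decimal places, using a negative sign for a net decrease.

-40.52%

The combined multiplier is 1.235 × 1.505 × 0.32 = 0.594776.
That corresponds to a decrease of 40.52%.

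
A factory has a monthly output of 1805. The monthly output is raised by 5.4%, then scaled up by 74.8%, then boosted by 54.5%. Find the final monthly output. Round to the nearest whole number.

5.4% increase: 1805 × 1.054 = 1902.47.
Apply the 74.8% increase: 1902.47 × 1.748 = 3325.51756.
After the 54.5% increase: 3325.51756 × 1.545 = 5137.9246302 ≈ 5138.

5138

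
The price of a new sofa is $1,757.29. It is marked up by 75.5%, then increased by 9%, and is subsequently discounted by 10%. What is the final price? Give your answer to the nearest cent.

$3,025.45

Each change multiplies by a factor: 1.755 × 1.09 × 0.9 = 1.721655.
$1,757.29 × 1.721655 = $3025.44711495 ≈ $3,025.45.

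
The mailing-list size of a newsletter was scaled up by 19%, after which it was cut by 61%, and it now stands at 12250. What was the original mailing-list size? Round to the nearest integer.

Undoing the 61% decrease: 12250 ÷ 0.39 ≈ 31410.25641.
Undoing the 19% increase: 31410.25641 ÷ 1.19 ≈ 26395.

26395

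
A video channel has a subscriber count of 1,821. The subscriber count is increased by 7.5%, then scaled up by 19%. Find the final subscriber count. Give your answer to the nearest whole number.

Each change multiplies by a factor: 1.075 × 1.19 = 1.27925.
1,821 × 1.27925 = 2329.51425 ≈ 2,330.

2,330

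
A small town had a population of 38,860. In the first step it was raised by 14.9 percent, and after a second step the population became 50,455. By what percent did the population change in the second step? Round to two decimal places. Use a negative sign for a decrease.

After the first step: 38,860 × 1.149 = 44650.14.
Second-step multiplier: 50,455 ÷ 44650.14 ≈ 1.130008.
That is a change of 13.00%.

13.00%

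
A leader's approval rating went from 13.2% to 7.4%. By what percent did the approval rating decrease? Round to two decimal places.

43.94%

The change is 7.4 − 13.2 = -5.8 percentage points.
Relative to the original 13.2%, that is -5.8 ÷ 13.2 ≈ -43.94%.
So the approval rating fell by 43.94%.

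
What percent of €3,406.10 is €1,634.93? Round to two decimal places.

48.00%

€1,634.93 ÷ €3,406.10 ≈ 48.00%.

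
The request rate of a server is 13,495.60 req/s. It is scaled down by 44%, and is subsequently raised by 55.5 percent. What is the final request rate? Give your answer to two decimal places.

11,751.97 req/s

Each change multiplies by a factor: 0.56 × 1.555 = 0.8708.
13,495.60 × 0.8708 = 11751.96848 ≈ 11,751.97.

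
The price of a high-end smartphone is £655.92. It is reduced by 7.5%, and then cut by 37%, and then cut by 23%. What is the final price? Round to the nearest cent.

£294.32

Each change multiplies by a factor: 0.925 × 0.63 × 0.77 = 0.4487175.
£655.92 × 0.4487175 = £294.3227826 ≈ £294.32.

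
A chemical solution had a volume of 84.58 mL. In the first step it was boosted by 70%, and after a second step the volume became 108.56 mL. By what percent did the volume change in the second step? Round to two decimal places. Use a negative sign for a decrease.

After the first step: 84.58 × 1.7 = 143.786.
Second-step multiplier: 108.56 ÷ 143.786 ≈ 0.755011.
That is a change of -24.50%.

-24.50%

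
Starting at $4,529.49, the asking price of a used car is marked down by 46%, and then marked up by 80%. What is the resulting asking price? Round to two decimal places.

Each change multiplies by a factor: 0.54 × 1.8 = 0.972.
$4,529.49 × 0.972 = $4402.66428 ≈ $4,402.66.

$4,402.66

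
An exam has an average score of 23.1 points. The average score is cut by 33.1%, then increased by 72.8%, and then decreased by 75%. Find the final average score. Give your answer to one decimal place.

Each change multiplies by a factor: 0.669 × 1.728 × 0.25 = 0.289008.
23.1 × 0.289008 = 6.6760848 ≈ 6.7.

6.7 points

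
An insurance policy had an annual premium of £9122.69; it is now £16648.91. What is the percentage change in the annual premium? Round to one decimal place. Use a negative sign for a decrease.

82.5%

Change: £16648.91 − £9122.69 = £7526.22.
Relative to the original: £7526.22 ÷ £9122.69 ≈ 82.5%.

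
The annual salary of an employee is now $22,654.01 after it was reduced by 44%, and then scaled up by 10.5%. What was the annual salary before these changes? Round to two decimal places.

Undoing the 10.5% increase: $22,654.01 ÷ 1.105 ≈ $20501.366516.
Undoing the 44% decrease: $20501.366516 ÷ 0.56 ≈ $36,609.58.

$36,609.58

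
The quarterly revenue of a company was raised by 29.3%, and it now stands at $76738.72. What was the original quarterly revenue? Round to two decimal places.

The overall multiplier applied was 1.293.
So the original quarterly revenue was $76738.72 ÷ 1.293 ≈ $59349.36.

$59349.36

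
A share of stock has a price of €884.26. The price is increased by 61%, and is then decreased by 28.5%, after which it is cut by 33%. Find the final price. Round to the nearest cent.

Each change multiplies by a factor: 1.61 × 0.715 × 0.67 = 0.7712705.
€884.26 × 0.7712705 = €682.00365233 ≈ €682.00.

€682.00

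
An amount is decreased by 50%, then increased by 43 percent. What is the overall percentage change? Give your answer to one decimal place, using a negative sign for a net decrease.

The combined multiplier is 0.5 × 1.43 = 0.715.
That corresponds to a decrease of 28.5%.

-28.5%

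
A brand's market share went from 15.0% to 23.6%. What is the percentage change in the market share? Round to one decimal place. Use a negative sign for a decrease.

57.3%

The change is 23.6 − 15.0 = 8.6 percentage points.
Relative to the original 15.0%, that is 8.6 ÷ 15.0 ≈ 57.3%.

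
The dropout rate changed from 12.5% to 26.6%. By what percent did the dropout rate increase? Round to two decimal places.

112.80%

The change is 26.6 − 12.5 = 14.1 percentage points.
Relative to the original 12.5%, that is 14.1 ÷ 12.5 = 112.80%.
So the dropout rate rose by 112.80%.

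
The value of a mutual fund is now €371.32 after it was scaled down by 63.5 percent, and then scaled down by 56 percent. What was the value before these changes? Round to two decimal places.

€2,312.08

Undoing the 56% decrease: €371.32 ÷ 0.44 ≈ €843.909091.
Undoing the 63.5% decrease: €843.909091 ÷ 0.365 ≈ €2,312.08.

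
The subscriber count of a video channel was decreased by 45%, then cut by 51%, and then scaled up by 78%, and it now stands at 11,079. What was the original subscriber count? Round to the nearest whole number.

23,095

Undoing the 78% increase: 11,079 ÷ 1.78 ≈ 6224.157303.
Undoing the 51% decrease: 6224.157303 ÷ 0.49 ≈ 12702.361843.
Undoing the 45% decrease: 12702.361843 ÷ 0.55 ≈ 23,095.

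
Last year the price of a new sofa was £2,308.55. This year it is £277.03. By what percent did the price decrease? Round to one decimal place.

88.0%

Change: £277.03 − £2,308.55 = -£2,031.52.
Relative to the original: -£2,031.52 ÷ £2,308.55 ≈ -88.0%.
So the price decreased by 88.0%.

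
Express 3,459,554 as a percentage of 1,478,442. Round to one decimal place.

234.0%

3,459,554 ÷ 1,478,442 ≈ 234.0%.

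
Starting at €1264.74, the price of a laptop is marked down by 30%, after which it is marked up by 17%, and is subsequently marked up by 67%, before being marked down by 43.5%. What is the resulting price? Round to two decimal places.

€977.35

Each change multiplies by a factor: 0.7 × 1.17 × 1.67 × 0.565 = 0.77276745.
€1264.74 × 0.77276745 = €977.349904713 ≈ €977.35.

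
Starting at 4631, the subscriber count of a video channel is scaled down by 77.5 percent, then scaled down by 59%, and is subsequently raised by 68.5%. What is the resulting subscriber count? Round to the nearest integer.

Apply the 77.5% decrease: 4631 × 0.225 = 1041.975.
After the 59% decrease: 1041.975 × 0.41 = 427.20975.
Apply the 68.5% increase: 427.20975 × 1.685 = 719.84842875 ≈ 720.

720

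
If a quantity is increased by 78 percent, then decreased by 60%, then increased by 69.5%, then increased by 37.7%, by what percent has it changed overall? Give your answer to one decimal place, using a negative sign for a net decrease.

66.2%

The combined multiplier is 1.78 × 0.4 × 1.695 × 1.377 = 1.66181868.
That corresponds to an increase of 66.2%.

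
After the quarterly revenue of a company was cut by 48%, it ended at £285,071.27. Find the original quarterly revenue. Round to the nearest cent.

£548,213.98

The overall multiplier applied was 0.52.
So the original quarterly revenue was £285,071.27 ÷ 0.52 ≈ £548,213.98.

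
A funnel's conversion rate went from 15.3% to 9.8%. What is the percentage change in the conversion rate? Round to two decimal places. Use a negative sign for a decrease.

The change is 9.8 − 15.3 = -5.5 percentage points.
Relative to the original 15.3%, that is -5.5 ÷ 15.3 ≈ -35.95%.

-35.95%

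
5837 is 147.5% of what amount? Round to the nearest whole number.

3957

5837 ÷ 1.475 ≈ 3957.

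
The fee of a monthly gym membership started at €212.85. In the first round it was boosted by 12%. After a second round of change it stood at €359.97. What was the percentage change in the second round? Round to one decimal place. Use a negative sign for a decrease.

After the first round: €212.85 × 1.12 = €238.392.
Second-round multiplier: €359.97 ÷ €238.392 ≈ 1.50999.
That is a change of 51.0%.

51.0%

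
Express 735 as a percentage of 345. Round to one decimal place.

735 ÷ 345 ≈ 213.0%.

213.0%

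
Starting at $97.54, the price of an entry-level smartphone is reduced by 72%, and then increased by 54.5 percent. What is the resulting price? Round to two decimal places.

$42.20

Apply the 72% decrease: $97.54 × 0.28 = $27.3112.
54.5% increase: $27.3112 × 1.545 = $42.195804 ≈ $42.20.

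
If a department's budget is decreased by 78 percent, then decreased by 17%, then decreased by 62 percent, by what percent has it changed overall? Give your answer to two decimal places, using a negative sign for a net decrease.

A 78% decrease multiplies by 0.22.
Then a 17% decrease: 0.22 × 0.83 = 0.1826.
Then a 62% decrease: 0.1826 × 0.38 = 0.069388.
Overall factor 0.069388, i.e. -93.06%.

-93.06%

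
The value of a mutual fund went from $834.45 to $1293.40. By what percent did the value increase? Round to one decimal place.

Change: $1293.40 − $834.45 = $458.95.
Relative to the original: $458.95 ÷ $834.45 ≈ 55.0%.
So the value increased by 55.0%.

55.0%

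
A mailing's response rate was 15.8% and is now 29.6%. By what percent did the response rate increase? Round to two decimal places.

The change is 29.6 − 15.8 = 13.8 percentage points.
Relative to the original 15.8%, that is 13.8 ÷ 15.8 ≈ 87.34%.
So the response rate rose by 87.34%.

87.34%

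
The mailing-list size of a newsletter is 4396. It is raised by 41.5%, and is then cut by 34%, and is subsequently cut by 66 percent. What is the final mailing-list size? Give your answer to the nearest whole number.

1396

Each change multiplies by a factor: 1.415 × 0.66 × 0.34 = 0.317526.
4396 × 0.317526 = 1395.844296 ≈ 1396.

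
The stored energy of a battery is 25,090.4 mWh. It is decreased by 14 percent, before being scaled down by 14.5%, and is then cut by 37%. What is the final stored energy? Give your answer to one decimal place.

11,622.9 mWh

Each change multiplies by a factor: 0.86 × 0.855 × 0.63 = 0.463239.
25,090.4 × 0.463239 = 11622.8518056 ≈ 11,622.9.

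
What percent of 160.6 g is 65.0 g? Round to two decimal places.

65.0 g ÷ 160.6 g ≈ 40.47%.

40.47%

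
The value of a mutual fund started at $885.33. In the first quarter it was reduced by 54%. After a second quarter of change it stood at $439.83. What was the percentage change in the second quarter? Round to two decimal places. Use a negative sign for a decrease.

8.00%

After the first quarter: $885.33 × 0.46 = $407.2518.
Second-quarter multiplier: $439.83 ÷ $407.2518 ≈ 1.079995.
That is a change of 8.00%.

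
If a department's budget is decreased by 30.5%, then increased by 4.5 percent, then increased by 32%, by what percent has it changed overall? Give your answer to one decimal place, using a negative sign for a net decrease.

-4.1%

The combined multiplier is 0.695 × 1.045 × 1.32 = 0.958683.
That corresponds to a decrease of 4.1%.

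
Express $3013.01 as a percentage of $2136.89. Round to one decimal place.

$3013.01 ÷ $2136.89 ≈ 141.0%.

141.0%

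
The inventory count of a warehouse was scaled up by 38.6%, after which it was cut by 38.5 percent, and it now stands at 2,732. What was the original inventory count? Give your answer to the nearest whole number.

3,205

Undoing the 38.5% decrease: 2,732 ÷ 0.615 ≈ 4442.276423.
Undoing the 38.6% increase: 4442.276423 ÷ 1.386 ≈ 3,205.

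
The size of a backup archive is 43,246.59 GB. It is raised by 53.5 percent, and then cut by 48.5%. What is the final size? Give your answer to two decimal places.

34,187.51 GB

Apply the 53.5% increase: 43,246.59 × 1.535 = 66383.51565.
48.5% decrease: 66383.51565 × 0.515 = 34187.51055975 ≈ 34,187.51.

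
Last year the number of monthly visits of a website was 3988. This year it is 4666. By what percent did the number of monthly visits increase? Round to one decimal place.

Change: 4666 − 3988 = 678.
Relative to the original: 678 ÷ 3988 ≈ 17.0%.
So the number of monthly visits increased by 17.0%.

17.0%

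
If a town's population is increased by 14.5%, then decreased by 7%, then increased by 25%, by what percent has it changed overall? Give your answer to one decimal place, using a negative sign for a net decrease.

A 14.5% increase multiplies by 1.145.
Then a 7% decrease: 1.145 × 0.93 = 1.06485.
Then a 25% increase: 1.06485 × 1.25 = 1.3310625.
Overall factor 1.3310625, i.e. 33.1%.

33.1%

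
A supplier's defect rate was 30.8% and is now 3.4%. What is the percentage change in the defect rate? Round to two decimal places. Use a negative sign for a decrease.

-88.96%

The change is 3.4 − 30.8 = -27.4 percentage points.
Relative to the original 30.8%, that is -27.4 ÷ 30.8 ≈ -88.96%.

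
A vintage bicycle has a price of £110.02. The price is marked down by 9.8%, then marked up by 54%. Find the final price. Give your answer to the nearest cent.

£152.83

Each change multiplies by a factor: 0.902 × 1.54 = 1.38908.
£110.02 × 1.38908 = £152.8265816 ≈ £152.83.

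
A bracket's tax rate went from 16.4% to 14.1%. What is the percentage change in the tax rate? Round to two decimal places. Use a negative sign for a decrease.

The change is 14.1 − 16.4 = -2.3 percentage points.
Relative to the original 16.4%, that is -2.3 ÷ 16.4 ≈ -14.02%.

-14.02%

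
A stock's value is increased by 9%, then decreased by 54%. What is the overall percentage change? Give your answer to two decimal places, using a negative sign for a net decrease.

A 9% increase multiplies by 1.09.
Then a 54% decrease: 1.09 × 0.46 = 0.5014.
Overall factor 0.5014, i.e. -49.86%.

-49.86%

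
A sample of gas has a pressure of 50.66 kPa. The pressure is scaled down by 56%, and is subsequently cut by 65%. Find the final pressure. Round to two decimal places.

Apply the 56% decrease: 50.66 × 0.44 = 22.2904.
After the 65% decrease: 22.2904 × 0.35 = 7.80164 ≈ 7.80.

7.80 kPa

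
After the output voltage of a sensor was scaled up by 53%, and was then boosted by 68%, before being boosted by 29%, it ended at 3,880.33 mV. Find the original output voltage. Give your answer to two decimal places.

1,170.25 mV

The overall multiplier applied was 1.53 × 1.68 × 1.29 = 3.315816.
So the original output voltage was 3,880.33 ÷ 3.315816 ≈ 1,170.25 mV.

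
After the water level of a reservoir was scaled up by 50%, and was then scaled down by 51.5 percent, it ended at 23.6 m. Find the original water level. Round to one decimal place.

32.4 m

The overall multiplier applied was 1.5 × 0.485 = 0.7275.
So the original water level was 23.6 ÷ 0.7275 ≈ 32.4 m.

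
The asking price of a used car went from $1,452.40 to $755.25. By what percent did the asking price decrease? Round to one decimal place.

Change: $755.25 − $1,452.40 = -$697.15.
Relative to the original: -$697.15 ÷ $1,452.40 ≈ -48.0%.
So the asking price decreased by 48.0%.

48.0%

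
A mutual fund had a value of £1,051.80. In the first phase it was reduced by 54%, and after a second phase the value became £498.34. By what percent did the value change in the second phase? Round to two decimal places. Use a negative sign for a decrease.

3.00%

After the first phase: £1,051.80 × 0.46 = £483.828.
Second-phase multiplier: £498.34 ÷ £483.828 ≈ 1.029994.
That is a change of 3.00%.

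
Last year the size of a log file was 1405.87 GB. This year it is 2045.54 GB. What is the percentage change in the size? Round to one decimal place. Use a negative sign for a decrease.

45.5%

Change: 2045.54 − 1405.87 = 639.67.
Relative to the original: 639.67 ÷ 1405.87 ≈ 45.5%.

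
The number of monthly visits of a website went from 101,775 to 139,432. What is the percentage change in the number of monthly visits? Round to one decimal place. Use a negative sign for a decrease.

37.0%

Change: 139,432 − 101,775 = 37,657.
Relative to the original: 37,657 ÷ 101,775 ≈ 37.0%.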